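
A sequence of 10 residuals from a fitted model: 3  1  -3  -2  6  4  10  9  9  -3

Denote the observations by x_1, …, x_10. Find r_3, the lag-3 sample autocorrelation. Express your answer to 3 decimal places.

-0.295

Mean x̄ = (3 + 1 − 3 − 2 + 6 + 4 + 10 + 9 + 9 − 3)/10 = 3.4000
Σ(x_t−x̄)(x_{t+3}−x̄) = (2.1600) + (-6.2400) + (-3.8400) + (-35.6400) + (14.5600) + (3.3600) + (-42.2400) = -67.8800
Denominator Σ(x_t−x̄)² = 230.4000
r_3 = -67.8800 / 230.4000 = -0.295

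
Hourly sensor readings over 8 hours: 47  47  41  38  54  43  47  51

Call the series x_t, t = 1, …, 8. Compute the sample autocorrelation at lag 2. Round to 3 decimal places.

-0.189

Mean x̄ = (47 + 47 + 41 + 38 + 54 + 43 + 47 + 51)/8 = 46.0000
Σ(x_t−x̄)(x_{t+2}−x̄) = (-5.0000) + (-8.0000) + (-40.0000) + (24.0000) + (8.0000) + (-15.0000) = -36.0000
Denominator Σ(x_t−x̄)² = 190.0000
r_2 = -36.0000 / 190.0000 = -0.189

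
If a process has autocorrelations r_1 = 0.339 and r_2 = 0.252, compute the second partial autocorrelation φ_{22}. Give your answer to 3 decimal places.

0.155

φ_{22} = (r_2 − r_1²) / (1 − r_1²)
r_1² = (0.339)² = 0.114921
Numerator = 0.252 − 0.1149 = 0.1371; denominator = 1 − 0.1149 = 0.8851
φ_{22} = 0.1371 / 0.8851 = 0.155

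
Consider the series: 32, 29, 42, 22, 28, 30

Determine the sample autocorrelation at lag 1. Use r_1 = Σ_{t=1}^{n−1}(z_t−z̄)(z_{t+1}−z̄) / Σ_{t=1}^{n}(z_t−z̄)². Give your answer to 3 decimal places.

-0.440

Mean z̄ = (32 + 29 + 42 + 22 + 28 + 30)/6 = 30.5000
Deviations from mean: 1.5000, -1.5000, 11.5000, -8.5000, -2.5000, -0.5000
Numerator Σ_{t=1}^{5}(z_t−z̄)(z_{t+1}−z̄) = -94.7500
Denominator Σ(z_t−z̄)² = 215.5000
r_1 = -94.7500 / 215.5000 = -0.440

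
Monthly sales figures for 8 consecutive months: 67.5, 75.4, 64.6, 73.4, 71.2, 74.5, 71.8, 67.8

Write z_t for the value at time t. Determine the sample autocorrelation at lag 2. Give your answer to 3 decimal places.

0.286

Mean z̄ = (67.5 + 75.4 + 64.6 + 73.4 + 71.2 + 74.5 + 71.8 + 67.8)/8 = 70.7750
Deviations from mean: -3.2750, 4.6250, -6.1750, 2.6250, 0.4250, 3.7250, 1.0250, -2.9750
Numerator Σ_{t=1}^{6}(z_t−z̄)(z_{t+2}−z̄) = 28.8713
Denominator Σ(z_t−z̄)² = 101.0950
r_2 = 28.8713 / 101.0950 = 0.286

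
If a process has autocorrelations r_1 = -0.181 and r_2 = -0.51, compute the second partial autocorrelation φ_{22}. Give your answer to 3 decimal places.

φ_{22} = (r_2 − r_1²) / (1 − r_1²)
r_1² = (-0.181)² = 0.032761
Numerator = -0.51 − 0.0328 = -0.5428; denominator = 1 − 0.0328 = 0.9672
φ_{22} = -0.5428 / 0.9672 = -0.561

-0.561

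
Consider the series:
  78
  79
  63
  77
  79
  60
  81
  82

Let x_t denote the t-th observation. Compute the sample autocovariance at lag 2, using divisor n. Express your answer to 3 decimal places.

Mean x̄ = (78 + 79 + 63 + 77 + 79 + 60 + 81 + 82)/8 = 74.8750
Deviations: 3.1250, 4.1250, -11.8750, 2.1250, 4.1250, -14.8750, 6.1250, 7.1250
Σ_{t=1}^{6}(x_t−x̄)(x_{t+2}−x̄) = -189.6563
γ_2 = -189.6563 / 8 = -23.707

-23.707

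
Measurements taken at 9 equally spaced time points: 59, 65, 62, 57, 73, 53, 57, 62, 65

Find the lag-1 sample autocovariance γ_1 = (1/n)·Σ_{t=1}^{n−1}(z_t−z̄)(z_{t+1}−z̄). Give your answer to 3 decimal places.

-13.454

Mean z̄ = (59 + 65 + 62 + 57 + 73 + 53 + 57 + 62 + 65)/9 = 61.4444
Σ_{t=1}^{8}(z_t−z̄)(z_{t+1}−z̄) = -121.0864
γ_1 = -121.0864 / 9 = -13.454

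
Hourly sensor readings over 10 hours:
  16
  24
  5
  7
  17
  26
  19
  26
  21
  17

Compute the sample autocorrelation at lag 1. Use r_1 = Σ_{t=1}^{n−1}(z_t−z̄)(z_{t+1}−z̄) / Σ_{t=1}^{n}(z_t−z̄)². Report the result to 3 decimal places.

0.198

Mean z̄ = (16 + 24 + 5 + 7 + 17 + 26 + 19 + 26 + 21 + 17)/10 = 17.8000
Numerator Σ_{t=1}^{9}(z_t−z̄)(z_{t+1}−z̄) = 93.1600
Denominator Σ(z_t−z̄)² = 469.6000
r_1 = 93.1600 / 469.6000 = 0.198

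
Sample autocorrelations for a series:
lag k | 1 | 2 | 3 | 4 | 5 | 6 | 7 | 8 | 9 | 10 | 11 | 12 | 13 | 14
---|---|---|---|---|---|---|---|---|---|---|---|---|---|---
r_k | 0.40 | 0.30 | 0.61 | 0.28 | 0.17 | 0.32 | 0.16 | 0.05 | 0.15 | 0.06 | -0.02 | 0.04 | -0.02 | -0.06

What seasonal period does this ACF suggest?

The largest autocorrelation is r_3 = 0.61; the remaining lags stay at or below 0.40. The elevated value at lag 1 (0.40), dropping to 0.30 at lag 2, reflects decaying short-term dependence rather than seasonality.
The dominant spike at lag 3 indicates a seasonal period of 3.

3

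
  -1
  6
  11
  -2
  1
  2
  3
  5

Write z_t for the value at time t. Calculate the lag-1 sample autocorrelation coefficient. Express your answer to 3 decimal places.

Mean z̄ = (-1 + 6 + 11 − 2 + 1 + 2 + 3 + 5)/8 = 3.1250
Deviations from mean: -4.1250, 2.8750, 7.8750, -5.1250, -2.1250, -1.1250, -0.1250, 1.8750
Σ(z_t−z̄)(z_{t+1}−z̄) = (-11.8594) + (22.6406) + (-40.3594) + (10.8906) + (2.3906) + (0.1406) + (-0.2344) = -16.3906
Denominator Σ(z_t−z̄)² = 122.8750
r_1 = -16.3906 / 122.8750 = -0.133

-0.133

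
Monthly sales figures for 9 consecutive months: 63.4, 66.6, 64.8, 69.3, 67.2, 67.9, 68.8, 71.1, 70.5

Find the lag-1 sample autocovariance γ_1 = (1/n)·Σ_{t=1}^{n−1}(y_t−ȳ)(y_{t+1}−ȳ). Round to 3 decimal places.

1.755

Mean ȳ = (63.4 + 66.6 + 64.8 + 69.3 + 67.2 + 67.9 + 68.8 + 71.1 + 70.5)/9 = 67.7333
Σ_{t=1}^{8}(y_t−ȳ)(y_{t+1}−ȳ) = 15.7989
γ_1 = 15.7989 / 9 = 1.755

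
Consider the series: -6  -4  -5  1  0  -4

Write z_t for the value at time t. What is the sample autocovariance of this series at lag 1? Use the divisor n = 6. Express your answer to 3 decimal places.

Mean z̄ = (-6 − 4 − 5 + 1 + 0 − 4)/6 = -3.0000
Σ_{t=1}^{5}(z_t−z̄)(z_{t+1}−z̄) = 6.0000
γ_1 = 6.0000 / 6 = 1.000

1.000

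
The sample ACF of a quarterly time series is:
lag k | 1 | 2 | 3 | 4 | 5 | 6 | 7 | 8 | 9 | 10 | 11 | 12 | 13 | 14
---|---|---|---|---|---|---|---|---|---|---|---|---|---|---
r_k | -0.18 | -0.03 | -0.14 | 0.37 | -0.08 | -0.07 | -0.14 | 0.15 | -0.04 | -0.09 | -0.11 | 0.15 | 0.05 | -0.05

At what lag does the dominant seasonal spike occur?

4

The largest autocorrelation is r_4 = 0.37, with weaker echoes at lags 8 (0.15) and 12 (0.15); the remaining lags stay at or below 0.05.
The dominant spike at lag 4 indicates a seasonal period of 4.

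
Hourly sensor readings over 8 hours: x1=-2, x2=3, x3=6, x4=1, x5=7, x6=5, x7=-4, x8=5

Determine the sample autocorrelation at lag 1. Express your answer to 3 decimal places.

Mean x̄ = (-2 + 3 + 6 + 1 + 7 + 5 − 4 + 5)/8 = 2.6250
Deviations from mean: -4.6250, 0.3750, 3.3750, -1.6250, 4.3750, 2.3750, -6.6250, 2.3750
Σ(x_t−x̄)(x_{t+1}−x̄) = (-1.7344) + (1.2656) + (-5.4844) + (-7.1094) + (10.3906) + (-15.7344) + (-15.7344) = -34.1406
Denominator Σ(x_t−x̄)² = 109.8750
r_1 = -34.1406 / 109.8750 = -0.311

-0.311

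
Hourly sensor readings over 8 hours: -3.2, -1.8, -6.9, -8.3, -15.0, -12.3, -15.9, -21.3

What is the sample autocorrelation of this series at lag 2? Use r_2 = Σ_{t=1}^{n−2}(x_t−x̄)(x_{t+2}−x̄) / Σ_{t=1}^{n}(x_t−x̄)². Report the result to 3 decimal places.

Mean x̄ = (-3.2 − 1.8 − 6.9 − 8.3 − 15.0 − 12.3 − 15.9 − 21.3)/8 = -10.5875
Deviations from mean: 7.3875, 8.7875, 3.6875, 2.2875, -4.4125, -1.7125, -5.3125, -10.7125
Σ(x_t−x̄)(x_{t+2}−x̄) = (27.2414) + (20.1014) + (-16.2711) + (-3.9173) + (23.4414) + (18.3452) = 68.9409
Denominator Σ(x_t−x̄)² = 316.0088
r_2 = 68.9409 / 316.0088 = 0.218

0.218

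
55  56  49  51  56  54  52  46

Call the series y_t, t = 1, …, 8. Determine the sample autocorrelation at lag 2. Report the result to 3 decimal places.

-0.445

Mean ȳ = (55 + 56 + 49 + 51 + 56 + 54 + 52 + 46)/8 = 52.3750
Σ(y_t−ȳ)(y_{t+2}−ȳ) = (-8.8594) + (-4.9844) + (-12.2344) + (-2.2344) + (-1.3594) + (-10.3594) = -40.0313
Denominator Σ(y_t−ȳ)² = 89.8750
r_2 = -40.0313 / 89.8750 = -0.445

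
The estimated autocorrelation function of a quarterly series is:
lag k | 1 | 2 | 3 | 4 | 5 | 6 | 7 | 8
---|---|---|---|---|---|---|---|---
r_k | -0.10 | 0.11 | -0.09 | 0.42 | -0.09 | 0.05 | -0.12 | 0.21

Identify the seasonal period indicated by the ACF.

4

The largest autocorrelation is r_4 = 0.42, with a weaker echo at lag 8 (0.21); the remaining lags stay at or below 0.11.
The dominant spike at lag 4 indicates a seasonal period of 4.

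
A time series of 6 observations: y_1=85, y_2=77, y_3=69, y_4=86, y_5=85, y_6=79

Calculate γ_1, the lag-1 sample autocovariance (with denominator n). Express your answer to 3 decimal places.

Mean ȳ = (85 + 77 + 69 + 86 + 85 + 79)/6 = 80.1667
Σ_{t=1}^{5}(y_t−ȳ)(y_{t+1}−ȳ) = -22.5278
γ_1 = -22.5278 / 6 = -3.755

-3.755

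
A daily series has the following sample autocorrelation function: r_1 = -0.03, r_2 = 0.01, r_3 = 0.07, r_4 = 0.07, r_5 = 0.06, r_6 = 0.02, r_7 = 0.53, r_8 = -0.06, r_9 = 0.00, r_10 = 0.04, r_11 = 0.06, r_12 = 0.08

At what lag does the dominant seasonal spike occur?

The largest autocorrelation is r_7 = 0.53; the remaining lags stay at or below 0.08.
The dominant spike at lag 7 indicates a seasonal period of 7.

7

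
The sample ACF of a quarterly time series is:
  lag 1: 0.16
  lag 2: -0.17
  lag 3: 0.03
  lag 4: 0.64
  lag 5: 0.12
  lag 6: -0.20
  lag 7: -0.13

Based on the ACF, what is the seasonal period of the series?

4

The largest autocorrelation is r_4 = 0.64; the remaining lags stay at or below 0.16.
The dominant spike at lag 4 indicates a seasonal period of 4.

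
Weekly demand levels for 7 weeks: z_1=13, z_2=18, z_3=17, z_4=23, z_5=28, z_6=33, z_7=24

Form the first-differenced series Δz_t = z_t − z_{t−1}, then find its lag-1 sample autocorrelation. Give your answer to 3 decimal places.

-0.184

First differences Δz: 5, -1, 6, 5, 5, -9
Mean of differences = 1.8333
Numerator Σ(Δz_t−Δz̄)(Δz_{t+1}−Δz̄) = -31.8611
Denominator Σ(Δz_t−Δz̄)² = 172.8333
r_1(Δz) = -31.8611 / 172.8333 = -0.184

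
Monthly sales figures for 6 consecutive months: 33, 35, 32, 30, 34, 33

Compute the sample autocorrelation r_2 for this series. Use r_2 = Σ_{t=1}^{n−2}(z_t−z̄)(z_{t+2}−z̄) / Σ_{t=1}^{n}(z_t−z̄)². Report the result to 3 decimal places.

Mean z̄ = (33 + 35 + 32 + 30 + 34 + 33)/6 = 32.8333
Deviations from mean: 0.1667, 2.1667, -0.8333, -2.8333, 1.1667, 0.1667
Numerator Σ_{t=1}^{4}(z_t−z̄)(z_{t+2}−z̄) = -7.7222
Denominator Σ(z_t−z̄)² = 14.8333
r_2 = -7.7222 / 14.8333 = -0.521

-0.521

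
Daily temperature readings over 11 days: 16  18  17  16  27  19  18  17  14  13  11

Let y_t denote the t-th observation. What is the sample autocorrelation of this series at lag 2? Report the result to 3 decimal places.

Mean ȳ = (16 + 18 + 17 + 16 + 27 + 19 + 18 + 17 + 14 + 13 + 11)/11 = 16.9091
Numerator Σ_{t=1}^{9}(y_t−ȳ)(y_{t+2}−ȳ) = 22.8017
Denominator Σ(y_t−ȳ)² = 168.9091
r_2 = 22.8017 / 168.9091 = 0.135

0.135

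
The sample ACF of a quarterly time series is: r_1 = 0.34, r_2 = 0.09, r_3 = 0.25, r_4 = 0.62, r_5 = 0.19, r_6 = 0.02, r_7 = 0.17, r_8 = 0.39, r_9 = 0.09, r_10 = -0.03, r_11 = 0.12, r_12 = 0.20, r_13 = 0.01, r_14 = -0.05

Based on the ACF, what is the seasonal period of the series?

4

The largest autocorrelation is r_4 = 0.62, with a weaker echo at lag 8 (0.39); the remaining lags stay at or below 0.34. The elevated value at lag 1 (0.34), dropping to 0.09 at lag 2, reflects decaying short-term dependence rather than seasonality.
The dominant spike at lag 4 indicates a seasonal period of 4.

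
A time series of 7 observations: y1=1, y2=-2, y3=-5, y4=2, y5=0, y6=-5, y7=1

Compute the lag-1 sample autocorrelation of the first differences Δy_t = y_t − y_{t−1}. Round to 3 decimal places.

-0.348

First differences Δy: -3, -3, 7, -2, -5, 6
Mean of differences = 0.0000
Numerator Σ(Δy_t−Δȳ)(Δy_{t+1}−Δȳ) = -46.0000
Denominator Σ(Δy_t−Δȳ)² = 132.0000
r_1(Δy) = -46.0000 / 132.0000 = -0.348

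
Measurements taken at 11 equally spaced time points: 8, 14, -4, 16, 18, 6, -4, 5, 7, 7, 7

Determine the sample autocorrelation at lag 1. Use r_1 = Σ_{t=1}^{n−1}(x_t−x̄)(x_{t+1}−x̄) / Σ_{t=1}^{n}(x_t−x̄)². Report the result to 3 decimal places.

Mean x̄ = (8 + 14 − 4 + 16 + 18 + 6 − 4 + 5 + 7 + 7 + 7)/11 = 7.2727
Numerator Σ_{t=1}^{10}(x_t−x̄)(x_{t+1}−x̄) = -48.6198
Denominator Σ(x_t−x̄)² = 498.1818
r_1 = -48.6198 / 498.1818 = -0.098

-0.098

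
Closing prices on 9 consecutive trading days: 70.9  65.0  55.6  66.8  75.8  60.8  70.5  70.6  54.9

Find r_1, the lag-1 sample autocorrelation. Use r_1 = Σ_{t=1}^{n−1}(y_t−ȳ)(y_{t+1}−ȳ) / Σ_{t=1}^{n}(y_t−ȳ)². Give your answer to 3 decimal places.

Mean ȳ = (70.9 + 65.0 + 55.6 + 66.8 + 75.8 + 60.8 + 70.5 + 70.6 + 54.9)/9 = 65.6556
Numerator Σ_{t=1}^{8}(y_t−ȳ)(y_{t+1}−ȳ) = -98.7509
Denominator Σ(y_t−ȳ)² = 420.4422
r_1 = -98.7509 / 420.4422 = -0.235

-0.235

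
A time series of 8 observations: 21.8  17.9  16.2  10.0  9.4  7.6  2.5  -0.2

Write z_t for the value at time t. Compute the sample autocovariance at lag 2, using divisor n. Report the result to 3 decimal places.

11.937

Mean z̄ = (21.8 + 17.9 + 16.2 + 10.0 + 9.4 + 7.6 + 2.5 − 0.2)/8 = 10.6500
Deviations: 11.1500, 7.2500, 5.5500, -0.6500, -1.2500, -3.0500, -8.1500, -10.8500
Σ_{t=1}^{6}(z_t−z̄)(z_{t+2}−z̄) = 95.4950
γ_2 = 95.4950 / 8 = 11.937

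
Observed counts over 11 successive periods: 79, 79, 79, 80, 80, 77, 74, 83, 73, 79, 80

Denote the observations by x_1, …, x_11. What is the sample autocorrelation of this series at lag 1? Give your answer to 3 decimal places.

Mean x̄ = (79 + 79 + 79 + 80 + 80 + 77 + 74 + 83 + 73 + 79 + 80)/11 = 78.4545
Numerator Σ_{t=1}^{10}(x_t−x̄)(x_{t+1}−x̄) = -39.1157
Denominator Σ(x_t−x̄)² = 80.7273
r_1 = -39.1157 / 80.7273 = -0.485

-0.485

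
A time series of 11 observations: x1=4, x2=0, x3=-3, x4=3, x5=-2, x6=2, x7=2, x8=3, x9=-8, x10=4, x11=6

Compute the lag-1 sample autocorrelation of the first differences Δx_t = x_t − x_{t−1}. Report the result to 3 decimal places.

-0.473

First differences Δx: -4, -3, 6, -5, 4, 0, 1, -11, 12, 2
Mean of differences = 0.2000
Numerator Σ(Δx_t−Δx̄)(Δx_{t+1}−Δx̄) = -175.8400
Denominator Σ(Δx_t−Δx̄)² = 371.6000
r_1(Δx) = -175.8400 / 371.6000 = -0.473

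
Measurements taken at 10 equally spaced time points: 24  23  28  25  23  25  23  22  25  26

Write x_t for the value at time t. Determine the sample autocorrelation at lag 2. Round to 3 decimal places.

Mean x̄ = (24 + 23 + 28 + 25 + 23 + 25 + 23 + 22 + 25 + 26)/10 = 24.4000
Numerator Σ_{t=1}^{8}(x_t−x̄)(x_{t+2}−x̄) = -11.1200
Denominator Σ(x_t−x̄)² = 28.4000
r_2 = -11.1200 / 28.4000 = -0.392

-0.392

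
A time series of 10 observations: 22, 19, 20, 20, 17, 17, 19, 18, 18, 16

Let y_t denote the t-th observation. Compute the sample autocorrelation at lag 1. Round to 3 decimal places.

0.185

Mean ȳ = (22 + 19 + 20 + 20 + 17 + 17 + 19 + 18 + 18 + 16)/10 = 18.6000
Numerator Σ_{t=1}^{9}(y_t−ȳ)(y_{t+1}−ȳ) = 5.2400
Denominator Σ(y_t−ȳ)² = 28.4000
r_1 = 5.2400 / 28.4000 = 0.185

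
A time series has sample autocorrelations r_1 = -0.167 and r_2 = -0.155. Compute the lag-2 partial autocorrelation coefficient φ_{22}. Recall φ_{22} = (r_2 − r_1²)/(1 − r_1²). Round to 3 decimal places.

-0.188

φ_{22} = (r_2 − r_1²) / (1 − r_1²)
r_1² = (-0.167)² = 0.027889
Numerator = -0.155 − 0.0279 = -0.1829; denominator = 1 − 0.0279 = 0.9721
φ_{22} = -0.1829 / 0.9721 = -0.188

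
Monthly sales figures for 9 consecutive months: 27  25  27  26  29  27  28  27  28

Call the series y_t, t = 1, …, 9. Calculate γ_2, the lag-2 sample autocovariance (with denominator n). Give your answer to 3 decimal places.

0.528

Mean ȳ = (27 + 25 + 27 + 26 + 29 + 27 + 28 + 27 + 28)/9 = 27.1111
Σ_{t=1}^{7}(y_t−ȳ)(y_{t+2}−ȳ) = 4.7531
γ_2 = 4.7531 / 9 = 0.528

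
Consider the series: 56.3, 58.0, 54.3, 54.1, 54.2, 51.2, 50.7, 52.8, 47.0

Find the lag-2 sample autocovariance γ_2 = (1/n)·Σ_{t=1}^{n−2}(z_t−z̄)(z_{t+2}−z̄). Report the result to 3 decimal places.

2.311

Mean z̄ = (56.3 + 58.0 + 54.3 + 54.1 + 54.2 + 51.2 + 50.7 + 52.8 + 47.0)/9 = 53.1778
Σ_{t=1}^{7}(z_t−z̄)(z_{t+2}−z̄) = 20.7957
γ_2 = 20.7957 / 9 = 2.311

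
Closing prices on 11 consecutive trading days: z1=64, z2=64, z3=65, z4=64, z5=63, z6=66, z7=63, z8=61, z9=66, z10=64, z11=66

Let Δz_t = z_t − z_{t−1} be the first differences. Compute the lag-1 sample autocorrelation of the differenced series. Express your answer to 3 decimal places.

First differences Δz: 0, 1, -1, -1, 3, -3, -2, 5, -2, 2
Mean of differences = 0.2000
Numerator Σ(Δz_t−Δz̄)(Δz_{t+1}−Δz̄) = -30.0400
Denominator Σ(Δz_t−Δz̄)² = 57.6000
r_1(Δz) = -30.0400 / 57.6000 = -0.522

-0.522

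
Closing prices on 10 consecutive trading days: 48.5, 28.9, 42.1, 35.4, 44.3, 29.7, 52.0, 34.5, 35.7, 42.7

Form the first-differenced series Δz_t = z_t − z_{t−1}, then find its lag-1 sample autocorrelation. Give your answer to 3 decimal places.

First differences Δz: -19.6, 13.2, -6.7, 8.9, -14.6, 22.3, -17.5, 1.2, 7.0
Mean of differences = -0.6444
Numerator Σ(Δz_t−Δz̄)(Δz_{t+1}−Δz̄) = -1261.1931
Denominator Σ(Δz_t−Δz̄)² = 1745.9022
r_1(Δz) = -1261.1931 / 1745.9022 = -0.722

-0.722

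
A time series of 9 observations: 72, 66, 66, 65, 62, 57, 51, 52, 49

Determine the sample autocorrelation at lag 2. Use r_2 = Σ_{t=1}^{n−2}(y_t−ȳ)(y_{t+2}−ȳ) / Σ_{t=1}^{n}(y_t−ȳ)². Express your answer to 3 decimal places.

Mean ȳ = (72 + 66 + 66 + 65 + 62 + 57 + 51 + 52 + 49)/9 = 60.0000
Numerator Σ_{t=1}^{7}(y_t−ȳ)(y_{t+2}−ȳ) = 204.0000
Denominator Σ(y_t−ȳ)² = 520.0000
r_2 = 204.0000 / 520.0000 = 0.392

0.392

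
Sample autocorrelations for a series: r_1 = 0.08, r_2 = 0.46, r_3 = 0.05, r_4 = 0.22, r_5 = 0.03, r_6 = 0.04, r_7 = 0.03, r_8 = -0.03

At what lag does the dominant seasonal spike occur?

The largest autocorrelation is r_2 = 0.46, with a weaker echo at lag 4 (0.22); the remaining lags stay at or below 0.08.
The dominant spike at lag 2 indicates a seasonal period of 2.

2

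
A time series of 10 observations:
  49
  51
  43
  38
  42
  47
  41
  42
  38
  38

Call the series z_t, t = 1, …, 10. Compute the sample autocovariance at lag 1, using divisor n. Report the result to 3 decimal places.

Mean z̄ = (49 + 51 + 43 + 38 + 42 + 47 + 41 + 42 + 38 + 38)/10 = 42.9000
Σ_{t=1}^{9}(z_t−z̄)(z_{t+1}−z̄) = 72.7900
γ_1 = 72.7900 / 10 = 7.279

7.279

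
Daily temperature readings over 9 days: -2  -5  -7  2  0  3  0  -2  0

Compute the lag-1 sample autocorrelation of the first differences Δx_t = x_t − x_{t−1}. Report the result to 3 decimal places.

-0.355

First differences Δx: -3, -2, 9, -2, 3, -3, -2, 2
Mean of differences = 0.2500
Numerator Σ(Δx_t−Δx̄)(Δx_{t+1}−Δx̄) = -43.8125
Denominator Σ(Δx_t−Δx̄)² = 123.5000
r_1(Δx) = -43.8125 / 123.5000 = -0.355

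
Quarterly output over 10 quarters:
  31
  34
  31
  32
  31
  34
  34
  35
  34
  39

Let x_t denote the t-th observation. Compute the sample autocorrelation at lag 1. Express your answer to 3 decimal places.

0.151

Mean x̄ = (31 + 34 + 31 + 32 + 31 + 34 + 34 + 35 + 34 + 39)/10 = 33.5000
Numerator Σ_{t=1}^{9}(x_t−x̄)(x_{t+1}−x̄) = 8.2500
Denominator Σ(x_t−x̄)² = 54.5000
r_1 = 8.2500 / 54.5000 = 0.151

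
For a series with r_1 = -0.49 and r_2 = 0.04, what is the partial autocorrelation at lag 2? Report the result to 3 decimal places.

φ_{22} = (r_2 − r_1²) / (1 − r_1²)
r_1² = (-0.49)² = 0.2401
Numerator = 0.04 − 0.2401 = -0.2001; denominator = 1 − 0.2401 = 0.7599
φ_{22} = -0.2001 / 0.7599 = -0.263

-0.263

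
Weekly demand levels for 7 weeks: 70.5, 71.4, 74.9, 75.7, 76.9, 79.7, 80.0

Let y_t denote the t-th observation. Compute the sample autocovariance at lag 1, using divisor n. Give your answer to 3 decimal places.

Mean ȳ = (70.5 + 71.4 + 74.9 + 75.7 + 76.9 + 79.7 + 80.0)/7 = 75.5857
Deviations: -5.0857, -4.1857, -0.6857, 0.1143, 1.3143, 4.1143, 4.4143
Σ_{t=1}^{6}(y_t−ȳ)(y_{t+1}−ȳ) = 47.7984
γ_1 = 47.7984 / 7 = 6.828

6.828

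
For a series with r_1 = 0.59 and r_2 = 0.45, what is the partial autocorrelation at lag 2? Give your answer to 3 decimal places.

0.156

φ_{22} = (r_2 − r_1²) / (1 − r_1²)
r_1² = (0.59)² = 0.3481
Numerator = 0.45 − 0.3481 = 0.1019; denominator = 1 − 0.3481 = 0.6519
φ_{22} = 0.1019 / 0.6519 = 0.156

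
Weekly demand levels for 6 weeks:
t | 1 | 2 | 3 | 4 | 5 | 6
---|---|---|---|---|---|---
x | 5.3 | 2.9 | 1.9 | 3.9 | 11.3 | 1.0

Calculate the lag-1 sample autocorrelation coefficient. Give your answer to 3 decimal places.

-0.338

Mean x̄ = (5.3 + 2.9 + 1.9 + 3.9 + 11.3 + 1.0)/6 = 4.3833
Numerator Σ_{t=1}^{5}(x_t−x̄)(x_{t+1}−x̄) = -23.2203
Denominator Σ(x_t−x̄)² = 68.7283
r_1 = -23.2203 / 68.7283 = -0.338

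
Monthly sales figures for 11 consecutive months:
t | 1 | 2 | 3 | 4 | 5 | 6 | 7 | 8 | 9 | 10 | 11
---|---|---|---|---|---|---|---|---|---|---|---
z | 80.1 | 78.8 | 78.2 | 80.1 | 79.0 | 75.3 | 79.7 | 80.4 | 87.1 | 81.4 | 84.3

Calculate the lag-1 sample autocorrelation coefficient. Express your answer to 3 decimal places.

Mean z̄ = (80.1 + 78.8 + 78.2 + 80.1 + 79.0 + 75.3 + 79.7 + 80.4 + 87.1 + 81.4 + 84.3)/11 = 80.4000
Numerator Σ_{t=1}^{10}(z_t−z̄)(z_{t+1}−z̄) = 26.3900
Denominator Σ(z_t−z̄)² = 97.1400
r_1 = 26.3900 / 97.1400 = 0.272

0.272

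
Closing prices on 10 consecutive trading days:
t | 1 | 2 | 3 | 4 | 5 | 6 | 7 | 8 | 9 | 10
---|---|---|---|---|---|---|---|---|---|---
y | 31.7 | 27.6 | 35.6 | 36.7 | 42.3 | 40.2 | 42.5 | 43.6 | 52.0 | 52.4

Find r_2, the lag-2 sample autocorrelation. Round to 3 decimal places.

0.256

Mean ȳ = (31.7 + 27.6 + 35.6 + 36.7 + 42.3 + 40.2 + 42.5 + 43.6 + 52.0 + 52.4)/10 = 40.4600
Numerator Σ_{t=1}^{8}(y_t−ȳ)(y_{t+2}−ȳ) = 146.9328
Denominator Σ(y_t−ȳ)² = 573.0840
r_2 = 146.9328 / 573.0840 = 0.256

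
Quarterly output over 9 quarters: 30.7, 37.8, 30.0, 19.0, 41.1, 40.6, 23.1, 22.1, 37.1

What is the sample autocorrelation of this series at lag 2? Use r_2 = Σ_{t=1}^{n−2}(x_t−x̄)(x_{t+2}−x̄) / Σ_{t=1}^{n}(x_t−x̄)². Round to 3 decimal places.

-0.745

Mean x̄ = (30.7 + 37.8 + 30.0 + 19.0 + 41.1 + 40.6 + 23.1 + 22.1 + 37.1)/9 = 31.2778
Σ(x_t−x̄)(x_{t+2}−x̄) = (0.7383) + (-80.0784) + (-12.5506) + (-114.4562) + (-80.3240) + (-85.5573) + (-47.6128) = -419.8410
Denominator Σ(x_t−x̄)² = 563.6356
r_2 = -419.8410 / 563.6356 = -0.745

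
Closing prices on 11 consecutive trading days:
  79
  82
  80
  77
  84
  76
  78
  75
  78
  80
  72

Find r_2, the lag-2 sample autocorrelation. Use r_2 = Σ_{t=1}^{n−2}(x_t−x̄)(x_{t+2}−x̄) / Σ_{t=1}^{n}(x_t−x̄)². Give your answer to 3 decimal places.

Mean x̄ = (79 + 82 + 80 + 77 + 84 + 76 + 78 + 75 + 78 + 80 + 72)/11 = 78.2727
Numerator Σ_{t=1}^{9}(x_t−x̄)(x_{t+2}−x̄) = 11.3058
Denominator Σ(x_t−x̄)² = 110.1818
r_2 = 11.3058 / 110.1818 = 0.103

0.103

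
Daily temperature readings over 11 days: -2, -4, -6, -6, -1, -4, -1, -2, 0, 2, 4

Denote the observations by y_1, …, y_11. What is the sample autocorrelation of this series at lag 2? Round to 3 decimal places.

Mean ȳ = (-2 − 4 − 6 − 6 − 1 − 4 − 1 − 2 + 0 + 2 + 4)/11 = -1.8182
Numerator Σ_{t=1}^{9}(y_t−ȳ)(y_{t+2}−ȳ) = 28.0248
Denominator Σ(y_t−ȳ)² = 97.6364
r_2 = 28.0248 / 97.6364 = 0.287

0.287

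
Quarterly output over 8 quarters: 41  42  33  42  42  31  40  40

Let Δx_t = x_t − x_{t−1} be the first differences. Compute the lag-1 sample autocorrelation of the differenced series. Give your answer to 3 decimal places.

-0.519

First differences Δx: 1, -9, 9, 0, -11, 9, 0
Mean of differences = -0.1429
Numerator Σ(Δx_t−Δx̄)(Δx_{t+1}−Δx̄) = -189.3061
Denominator Σ(Δx_t−Δx̄)² = 364.8571
r_1(Δx) = -189.3061 / 364.8571 = -0.519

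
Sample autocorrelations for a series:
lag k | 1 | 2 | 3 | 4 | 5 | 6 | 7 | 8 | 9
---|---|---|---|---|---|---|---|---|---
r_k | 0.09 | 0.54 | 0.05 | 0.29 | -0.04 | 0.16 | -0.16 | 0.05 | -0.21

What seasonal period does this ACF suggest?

The largest autocorrelation is r_2 = 0.54, with weaker echoes at lags 4 (0.29) and 6 (0.16); the remaining lags stay at or below 0.09.
The dominant spike at lag 2 indicates a seasonal period of 2.

2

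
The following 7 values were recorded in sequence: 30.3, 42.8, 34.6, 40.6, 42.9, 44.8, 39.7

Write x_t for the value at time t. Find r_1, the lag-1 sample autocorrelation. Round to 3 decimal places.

-0.176

Mean x̄ = (30.3 + 42.8 + 34.6 + 40.6 + 42.9 + 44.8 + 39.7)/7 = 39.3857
Deviations from mean: -9.0857, 3.4143, -4.7857, 1.2143, 3.5143, 5.4143, 0.3143
Σ(x_t−x̄)(x_{t+1}−x̄) = (-31.0212) + (-16.3398) + (-5.8112) + (4.2673) + (19.0273) + (1.7016) = -28.1759
Denominator Σ(x_t−x̄)² = 160.3486
r_1 = -28.1759 / 160.3486 = -0.176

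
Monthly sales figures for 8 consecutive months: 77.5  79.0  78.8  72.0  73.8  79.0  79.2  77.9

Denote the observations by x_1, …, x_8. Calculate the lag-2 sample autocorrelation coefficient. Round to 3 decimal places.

-0.565

Mean x̄ = (77.5 + 79.0 + 78.8 + 72.0 + 73.8 + 79.0 + 79.2 + 77.9)/8 = 77.1500
Deviations from mean: 0.3500, 1.8500, 1.6500, -5.1500, -3.3500, 1.8500, 2.0500, 0.7500
Numerator Σ_{t=1}^{6}(x_t−x̄)(x_{t+2}−x̄) = -29.4850
Denominator Σ(x_t−x̄)² = 52.2000
r_2 = -29.4850 / 52.2000 = -0.565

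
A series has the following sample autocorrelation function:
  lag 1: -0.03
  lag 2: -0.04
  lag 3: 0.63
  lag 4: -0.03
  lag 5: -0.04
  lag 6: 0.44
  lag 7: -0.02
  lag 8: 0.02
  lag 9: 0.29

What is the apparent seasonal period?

The largest autocorrelation is r_3 = 0.63, with weaker echoes at lags 6 (0.44) and 9 (0.29); the remaining lags stay at or below 0.02.
The dominant spike at lag 3 indicates a seasonal period of 3.

3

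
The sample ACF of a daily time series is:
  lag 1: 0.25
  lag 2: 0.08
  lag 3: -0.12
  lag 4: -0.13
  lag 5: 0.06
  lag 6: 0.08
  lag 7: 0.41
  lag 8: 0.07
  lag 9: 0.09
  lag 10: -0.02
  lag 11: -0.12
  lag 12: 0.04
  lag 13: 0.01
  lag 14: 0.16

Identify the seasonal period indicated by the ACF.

The largest autocorrelation is r_7 = 0.41; the remaining lags stay at or below 0.25. The elevated value at lag 1 (0.25), dropping to 0.08 at lag 2, reflects decaying short-term dependence rather than seasonality.
The dominant spike at lag 7 indicates a seasonal period of 7.

7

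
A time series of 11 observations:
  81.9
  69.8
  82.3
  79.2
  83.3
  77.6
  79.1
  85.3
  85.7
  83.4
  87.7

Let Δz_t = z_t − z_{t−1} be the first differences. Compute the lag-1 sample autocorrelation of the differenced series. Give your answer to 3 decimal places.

First differences Δz: -12.1, 12.5, -3.1, 4.1, -5.7, 1.5, 6.2, 0.4, -2.3, 4.3
Mean of differences = 0.5800
Numerator Σ(Δz_t−Δz̄)(Δz_{t+1}−Δz̄) = -241.8844
Denominator Σ(Δz_t−Δz̄)² = 422.8360
r_1(Δz) = -241.8844 / 422.8360 = -0.572

-0.572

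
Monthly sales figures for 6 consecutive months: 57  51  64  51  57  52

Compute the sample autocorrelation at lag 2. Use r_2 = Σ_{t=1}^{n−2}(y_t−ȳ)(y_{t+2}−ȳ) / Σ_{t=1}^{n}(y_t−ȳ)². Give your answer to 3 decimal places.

Mean ȳ = (57 + 51 + 64 + 51 + 57 + 52)/6 = 55.3333
Deviations from mean: 1.6667, -4.3333, 8.6667, -4.3333, 1.6667, -3.3333
Numerator Σ_{t=1}^{4}(y_t−ȳ)(y_{t+2}−ȳ) = 62.1111
Denominator Σ(y_t−ȳ)² = 129.3333
r_2 = 62.1111 / 129.3333 = 0.480

0.480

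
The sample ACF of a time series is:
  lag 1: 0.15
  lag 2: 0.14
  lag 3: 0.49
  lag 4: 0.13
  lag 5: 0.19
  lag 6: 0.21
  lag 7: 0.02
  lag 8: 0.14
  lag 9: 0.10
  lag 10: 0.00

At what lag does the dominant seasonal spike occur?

3

The largest autocorrelation is r_3 = 0.49, with a weaker echo at lag 6 (0.21); the remaining lags stay at or below 0.19.
The dominant spike at lag 3 indicates a seasonal period of 3.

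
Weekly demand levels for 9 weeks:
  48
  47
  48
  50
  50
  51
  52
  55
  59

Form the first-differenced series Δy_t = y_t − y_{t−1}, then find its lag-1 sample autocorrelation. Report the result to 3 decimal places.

First differences Δy: -1, 1, 2, 0, 1, 1, 3, 4
Mean of differences = 1.3750
Numerator Σ(Δy_t−Δȳ)(Δy_{t+1}−Δȳ) = 4.1094
Denominator Σ(Δy_t−Δȳ)² = 17.8750
r_1(Δy) = 4.1094 / 17.8750 = 0.230

0.230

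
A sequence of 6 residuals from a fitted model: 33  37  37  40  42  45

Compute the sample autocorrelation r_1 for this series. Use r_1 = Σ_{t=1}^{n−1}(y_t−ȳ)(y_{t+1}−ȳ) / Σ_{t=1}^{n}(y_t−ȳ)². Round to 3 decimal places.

0.389

Mean ȳ = (33 + 37 + 37 + 40 + 42 + 45)/6 = 39.0000
Deviations from mean: -6.0000, -2.0000, -2.0000, 1.0000, 3.0000, 6.0000
Σ(y_t−ȳ)(y_{t+1}−ȳ) = (12.0000) + (4.0000) + (-2.0000) + (3.0000) + (18.0000) = 35.0000
Denominator Σ(y_t−ȳ)² = 90.0000
r_1 = 35.0000 / 90.0000 = 0.389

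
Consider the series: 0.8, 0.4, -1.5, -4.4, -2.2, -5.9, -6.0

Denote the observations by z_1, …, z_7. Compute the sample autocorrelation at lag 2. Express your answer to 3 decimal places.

Mean z̄ = (0.8 + 0.4 − 1.5 − 4.4 − 2.2 − 5.9 − 6.0)/7 = -2.6857
Deviations from mean: 3.4857, 3.0857, 1.1857, -1.7143, 0.4857, -3.2143, -3.3143
Numerator Σ_{t=1}^{5}(z_t−z̄)(z_{t+2}−z̄) = 3.3196
Denominator Σ(z_t−z̄)² = 47.5686
r_2 = 3.3196 / 47.5686 = 0.070

0.070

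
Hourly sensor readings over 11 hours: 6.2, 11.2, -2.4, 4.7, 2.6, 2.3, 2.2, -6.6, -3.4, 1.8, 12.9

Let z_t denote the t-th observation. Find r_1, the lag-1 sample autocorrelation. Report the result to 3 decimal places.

Mean z̄ = (6.2 + 11.2 − 2.4 + 4.7 + 2.6 + 2.3 + 2.2 − 6.6 − 3.4 + 1.8 + 12.9)/11 = 2.8636
Numerator Σ_{t=1}^{10}(z_t−z̄)(z_{t+1}−z̄) = 35.8505
Denominator Σ(z_t−z̄)² = 343.1855
r_1 = 35.8505 / 343.1855 = 0.104

0.104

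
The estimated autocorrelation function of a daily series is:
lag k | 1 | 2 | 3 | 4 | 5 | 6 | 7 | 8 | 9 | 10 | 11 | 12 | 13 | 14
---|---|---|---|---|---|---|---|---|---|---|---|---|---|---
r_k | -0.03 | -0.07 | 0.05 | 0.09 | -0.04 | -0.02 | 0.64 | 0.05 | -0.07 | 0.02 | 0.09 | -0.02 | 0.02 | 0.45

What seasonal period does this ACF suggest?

The largest autocorrelation is r_7 = 0.64, with a weaker echo at lag 14 (0.45); the remaining lags stay at or below 0.09.
The dominant spike at lag 7 indicates a seasonal period of 7.

7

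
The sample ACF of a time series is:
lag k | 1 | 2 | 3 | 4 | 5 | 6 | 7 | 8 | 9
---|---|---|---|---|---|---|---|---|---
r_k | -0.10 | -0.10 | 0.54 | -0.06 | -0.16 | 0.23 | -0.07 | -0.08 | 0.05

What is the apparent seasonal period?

The largest autocorrelation is r_3 = 0.54, with a weaker echo at lag 6 (0.23); the remaining lags stay at or below 0.05.
The dominant spike at lag 3 indicates a seasonal period of 3.

3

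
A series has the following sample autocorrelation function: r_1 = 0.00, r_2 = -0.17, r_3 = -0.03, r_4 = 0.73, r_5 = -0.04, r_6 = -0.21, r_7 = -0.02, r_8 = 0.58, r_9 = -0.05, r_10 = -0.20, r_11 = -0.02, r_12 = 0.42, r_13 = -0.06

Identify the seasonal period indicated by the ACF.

The largest autocorrelation is r_4 = 0.73, with weaker echoes at lags 8 (0.58) and 12 (0.42); the remaining lags stay at or below 0.00.
The dominant spike at lag 4 indicates a seasonal period of 4.

4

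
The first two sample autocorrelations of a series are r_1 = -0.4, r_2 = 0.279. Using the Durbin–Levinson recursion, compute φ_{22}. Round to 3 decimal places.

0.142

φ_{22} = (r_2 − r_1²) / (1 − r_1²)
r_1² = (-0.4)² = 0.16
Numerator = 0.279 − 0.1600 = 0.1190; denominator = 1 − 0.1600 = 0.8400
φ_{22} = 0.1190 / 0.8400 = 0.142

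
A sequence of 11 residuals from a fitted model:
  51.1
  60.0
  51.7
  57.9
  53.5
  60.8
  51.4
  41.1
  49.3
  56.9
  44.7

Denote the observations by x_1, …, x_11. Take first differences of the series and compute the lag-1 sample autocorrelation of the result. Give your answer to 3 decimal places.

-0.378

First differences Δx: 8.9, -8.3, 6.2, -4.4, 7.3, -9.4, -10.3, 8.2, 7.6, -12.2
Mean of differences = -0.6400
Numerator Σ(Δx_t−Δx̄)(Δx_{t+1}−Δx̄) = -273.7836
Denominator Σ(Δx_t−Δx̄)² = 723.3840
r_1(Δx) = -273.7836 / 723.3840 = -0.378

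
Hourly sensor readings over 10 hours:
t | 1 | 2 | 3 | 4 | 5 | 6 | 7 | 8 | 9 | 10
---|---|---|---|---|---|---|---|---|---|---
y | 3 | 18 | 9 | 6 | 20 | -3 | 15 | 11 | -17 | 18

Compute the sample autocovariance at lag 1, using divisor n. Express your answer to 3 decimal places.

Mean ȳ = (3 + 18 + 9 + 6 + 20 − 3 + 15 + 11 − 17 + 18)/10 = 8.0000
Σ_{t=1}^{9}(y_t−ȳ)(y_{t+1}−ȳ) = -579.0000
γ_1 = -579.0000 / 10 = -57.900

-57.900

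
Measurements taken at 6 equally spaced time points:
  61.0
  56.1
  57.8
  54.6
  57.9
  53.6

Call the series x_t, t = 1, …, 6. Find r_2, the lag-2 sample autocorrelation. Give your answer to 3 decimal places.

0.393

Mean x̄ = (61.0 + 56.1 + 57.8 + 54.6 + 57.9 + 53.6)/6 = 56.8333
Numerator Σ_{t=1}^{4}(x_t−x̄)(x_{t+2}−x̄) = 13.9178
Denominator Σ(x_t−x̄)² = 35.4133
r_2 = 13.9178 / 35.4133 = 0.393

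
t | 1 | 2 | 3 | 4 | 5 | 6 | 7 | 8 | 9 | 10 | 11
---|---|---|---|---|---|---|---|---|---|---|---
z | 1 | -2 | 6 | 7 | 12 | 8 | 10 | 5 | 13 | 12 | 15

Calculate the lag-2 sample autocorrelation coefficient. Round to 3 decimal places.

Mean z̄ = (1 − 2 + 6 + 7 + 12 + 8 + 10 + 5 + 13 + 12 + 15)/11 = 7.9091
Numerator Σ_{t=1}^{9}(z_t−z̄)(z_{t+2}−z̄) = 57.4380
Denominator Σ(z_t−z̄)² = 272.9091
r_2 = 57.4380 / 272.9091 = 0.210

0.210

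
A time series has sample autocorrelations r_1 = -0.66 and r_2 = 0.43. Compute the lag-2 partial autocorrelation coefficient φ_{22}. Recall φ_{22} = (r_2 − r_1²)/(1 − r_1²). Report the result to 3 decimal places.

φ_{22} = (r_2 − r_1²) / (1 − r_1²)
r_1² = (-0.66)² = 0.4356
Numerator = 0.43 − 0.4356 = -0.0056; denominator = 1 − 0.4356 = 0.5644
φ_{22} = -0.0056 / 0.5644 = -0.010

-0.010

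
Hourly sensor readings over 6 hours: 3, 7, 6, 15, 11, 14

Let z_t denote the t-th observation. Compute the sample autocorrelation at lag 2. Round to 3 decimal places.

Mean z̄ = (3 + 7 + 6 + 15 + 11 + 14)/6 = 9.3333
Deviations from mean: -6.3333, -2.3333, -3.3333, 5.6667, 1.6667, 4.6667
Numerator Σ_{t=1}^{4}(z_t−z̄)(z_{t+2}−z̄) = 28.7778
Denominator Σ(z_t−z̄)² = 113.3333
r_2 = 28.7778 / 113.3333 = 0.254

0.254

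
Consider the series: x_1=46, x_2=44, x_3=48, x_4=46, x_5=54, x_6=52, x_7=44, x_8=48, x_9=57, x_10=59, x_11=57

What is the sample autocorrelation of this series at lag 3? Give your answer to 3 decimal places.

-0.155

Mean x̄ = (46 + 44 + 48 + 46 + 54 + 52 + 44 + 48 + 57 + 59 + 57)/11 = 50.4545
Numerator Σ_{t=1}^{8}(x_t−x̄)(x_{t+3}−x̄) = -47.8926
Denominator Σ(x_t−x̄)² = 308.7273
r_3 = -47.8926 / 308.7273 = -0.155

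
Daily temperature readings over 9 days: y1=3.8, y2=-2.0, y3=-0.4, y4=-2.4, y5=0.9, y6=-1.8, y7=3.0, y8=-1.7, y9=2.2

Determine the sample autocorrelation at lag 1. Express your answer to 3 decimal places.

-0.515

Mean ȳ = (3.8 − 2.0 − 0.4 − 2.4 + 0.9 − 1.8 + 3.0 − 1.7 + 2.2)/9 = 0.1778
Numerator Σ_{t=1}^{8}(y_t−ȳ)(y_{t+1}−ȳ) = -23.1094
Denominator Σ(y_t−ȳ)² = 44.8556
r_1 = -23.1094 / 44.8556 = -0.515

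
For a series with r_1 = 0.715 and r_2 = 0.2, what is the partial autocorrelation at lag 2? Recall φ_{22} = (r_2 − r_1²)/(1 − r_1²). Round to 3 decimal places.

φ_{22} = (r_2 − r_1²) / (1 − r_1²)
r_1² = (0.715)² = 0.511225
Numerator = 0.2 − 0.5112 = -0.3112; denominator = 1 − 0.5112 = 0.4888
φ_{22} = -0.3112 / 0.4888 = -0.637

-0.637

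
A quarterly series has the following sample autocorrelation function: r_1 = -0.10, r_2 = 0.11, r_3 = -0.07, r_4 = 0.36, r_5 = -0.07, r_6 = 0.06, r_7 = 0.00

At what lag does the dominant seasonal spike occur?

4

The largest autocorrelation is r_4 = 0.36; the remaining lags stay at or below 0.11.
The dominant spike at lag 4 indicates a seasonal period of 4.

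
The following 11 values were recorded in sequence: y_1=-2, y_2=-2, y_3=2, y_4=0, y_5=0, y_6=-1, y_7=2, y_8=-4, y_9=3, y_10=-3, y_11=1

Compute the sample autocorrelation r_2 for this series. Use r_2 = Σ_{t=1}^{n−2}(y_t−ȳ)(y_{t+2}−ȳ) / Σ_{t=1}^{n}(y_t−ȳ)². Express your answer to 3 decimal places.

Mean ȳ = (-2 − 2 + 2 + 0 + 0 − 1 + 2 − 4 + 3 − 3 + 1)/11 = -0.3636
Numerator Σ_{t=1}^{9}(y_t−ȳ)(y_{t+2}−ȳ) = 21.4628
Denominator Σ(y_t−ȳ)² = 50.5455
r_2 = 21.4628 / 50.5455 = 0.425

0.425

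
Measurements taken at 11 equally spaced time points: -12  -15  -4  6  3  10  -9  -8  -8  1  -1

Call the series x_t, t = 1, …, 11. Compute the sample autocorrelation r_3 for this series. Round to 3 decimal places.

-0.557

Mean x̄ = (-12 − 15 − 4 + 6 + 3 + 10 − 9 − 8 − 8 + 1 − 1)/11 = -3.3636
Numerator Σ_{t=1}^{8}(x_t−x̄)(x_{t+3}−x̄) = -343.2149
Denominator Σ(x_t−x̄)² = 616.5455
r_3 = -343.2149 / 616.5455 = -0.557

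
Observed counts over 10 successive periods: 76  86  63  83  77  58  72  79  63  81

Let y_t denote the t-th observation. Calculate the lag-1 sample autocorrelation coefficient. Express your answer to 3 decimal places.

-0.418

Mean ȳ = (76 + 86 + 63 + 83 + 77 + 58 + 72 + 79 + 63 + 81)/10 = 73.8000
Numerator Σ_{t=1}^{9}(y_t−ȳ)(y_{t+1}−ȳ) = -340.2400
Denominator Σ(y_t−ȳ)² = 813.6000
r_1 = -340.2400 / 813.6000 = -0.418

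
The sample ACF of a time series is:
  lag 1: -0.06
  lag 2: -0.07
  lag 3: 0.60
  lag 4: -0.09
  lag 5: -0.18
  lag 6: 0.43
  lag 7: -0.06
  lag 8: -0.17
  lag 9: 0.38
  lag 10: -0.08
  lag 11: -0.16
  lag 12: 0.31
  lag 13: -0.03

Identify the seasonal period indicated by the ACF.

The largest autocorrelation is r_3 = 0.60, with weaker echoes at lags 6 (0.43), 9 (0.38) and 12 (0.31); the remaining lags stay at or below -0.03.
The dominant spike at lag 3 indicates a seasonal period of 3.

3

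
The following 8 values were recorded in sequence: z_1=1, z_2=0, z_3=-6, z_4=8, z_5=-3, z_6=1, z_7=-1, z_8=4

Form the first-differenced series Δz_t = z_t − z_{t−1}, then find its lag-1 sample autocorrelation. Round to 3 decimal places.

First differences Δz: -1, -6, 14, -11, 4, -2, 5
Mean of differences = 0.4286
Numerator Σ(Δz_t−Δz̄)(Δz_{t+1}−Δz̄) = -293.7551
Denominator Σ(Δz_t−Δz̄)² = 397.7143
r_1(Δz) = -293.7551 / 397.7143 = -0.739

-0.739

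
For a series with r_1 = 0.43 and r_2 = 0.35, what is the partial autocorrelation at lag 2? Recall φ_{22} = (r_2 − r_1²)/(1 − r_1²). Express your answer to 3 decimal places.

0.203

φ_{22} = (r_2 − r_1²) / (1 − r_1²)
r_1² = (0.43)² = 0.1849
Numerator = 0.35 − 0.1849 = 0.1651; denominator = 1 − 0.1849 = 0.8151
φ_{22} = 0.1651 / 0.8151 = 0.203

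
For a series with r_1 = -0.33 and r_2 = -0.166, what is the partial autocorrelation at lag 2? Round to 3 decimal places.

-0.308

φ_{22} = (r_2 − r_1²) / (1 − r_1²)
r_1² = (-0.33)² = 0.1089
Numerator = -0.166 − 0.1089 = -0.2749; denominator = 1 − 0.1089 = 0.8911
φ_{22} = -0.2749 / 0.8911 = -0.308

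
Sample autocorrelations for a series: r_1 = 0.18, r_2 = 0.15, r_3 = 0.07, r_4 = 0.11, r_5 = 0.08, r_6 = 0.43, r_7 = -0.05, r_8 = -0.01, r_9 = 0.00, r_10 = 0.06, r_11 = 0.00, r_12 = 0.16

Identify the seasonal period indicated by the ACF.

The largest autocorrelation is r_6 = 0.43; the remaining lags stay at or below 0.18.
The dominant spike at lag 6 indicates a seasonal period of 6.

6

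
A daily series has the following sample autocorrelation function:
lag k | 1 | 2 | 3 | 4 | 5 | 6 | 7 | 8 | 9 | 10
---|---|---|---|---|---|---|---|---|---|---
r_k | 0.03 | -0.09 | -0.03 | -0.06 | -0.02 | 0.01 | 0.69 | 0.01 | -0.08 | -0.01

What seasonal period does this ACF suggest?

7

The largest autocorrelation is r_7 = 0.69; the remaining lags stay at or below 0.03.
The dominant spike at lag 7 indicates a seasonal period of 7.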